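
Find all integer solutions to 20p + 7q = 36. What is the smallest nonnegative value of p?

gcd(20, 7) = 1.
1 divides 36, so solutions exist.
By Bézout, 20×(-1) + 7×(3) = 1.
Scale by 36/1 = 36: (p₀, q₀) = (-36, 108).
General solution: p = -36 + 7t, q = 108 - 20t for integer t.
p ≥ 0: smallest is -36 mod 7 = 6 (at t = 6), with q = -12.

6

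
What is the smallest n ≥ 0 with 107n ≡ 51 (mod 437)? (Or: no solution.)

123

gcd(437, 107) = 1  (437 = 4·107 + 9, 107 = 11·9 + 8, 9 = 1·8 + 1, 8 = 8·1).
1 divides 51, so solutions exist.
Back-substituting, 107·(-49) + 437·(12) = 1.
So 107·(-49) ≡ 1 (mod 437); multiply by 51: n ≡ -2499 (mod 437).
Smallest nonnegative: n = -2499 mod 437 = 123.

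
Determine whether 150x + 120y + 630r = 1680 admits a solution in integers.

yes

gcd(150, 120) = 30  (150 = 1·120 + 30, 120 = 4·30).
gcd(30, 630) = 30.
30 divides 1680, so integer solutions exist.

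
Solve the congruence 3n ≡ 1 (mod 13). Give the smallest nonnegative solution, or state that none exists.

gcd(13, 3) = 1  (13 = 4×3 + 1, 3 = 3×1).
1 divides 1, so solutions exist.
Back-substituting, 3×(-4) + 13×(1) = 1.
So 3×(-4) ≡ 1 (mod 13); multiply by 1: n ≡ -4 (mod 13).
Smallest nonnegative: n = -4 mod 13 = 9.

9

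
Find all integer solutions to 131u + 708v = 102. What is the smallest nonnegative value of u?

498

gcd(708, 131) = 1.
1 divides 102, so solutions exist.
By Bézout, 131*(227) + 708*(-42) = 1.
Scale by 102/1 = 102: (u₀, v₀) = (23154, -4284).
General solution: u = 23154 + 708t, v = -4284 - 131t for integer t.
u ≥ 0: smallest is 23154 mod 708 = 498 (at t = -32), with v = -92.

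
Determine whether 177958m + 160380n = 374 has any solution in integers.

yes

gcd(177958, 160380) = 22.
22 divides 374, so integer solutions exist.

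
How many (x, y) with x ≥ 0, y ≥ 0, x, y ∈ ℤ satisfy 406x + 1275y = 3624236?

7

gcd(1275, 406):
  1275 = 3·406 + 57
  406 = 7·57 + 7
  57 = 8·7 + 1
  7 = 7·1
so gcd(1275, 406) = 1.
Back-substitute for Bézout coefficients:
  1 = 57 - 8·7
  ... = 406·(-179) + 1275·(57)
Scale by 3624236: one solution is (-648738244, 206581452). Reduce x mod 1275: (881, 2562).
General: x = 881 + 1275t, y = 2562 - 406t.
x ≥ 0 ⇒ t ≥ 0; y ≥ 0 ⇒ t ≤ 6. So t ∈ [0, 6]: 7 solutions.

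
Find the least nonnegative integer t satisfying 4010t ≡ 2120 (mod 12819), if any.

gcd(12819, 4010) = 1.
1 divides 2120, so solutions exist.
By Bézout, 4010*(-5719) + 12819*(1789) = 1.
So 4010*(-5719) ≡ 1 (mod 12819); multiply by 2120: t ≡ -12124280 (mod 12819).
Smallest nonnegative: t = -12124280 mod 12819 = 2494.

2494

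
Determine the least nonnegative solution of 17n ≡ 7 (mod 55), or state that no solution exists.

gcd(55, 17) = 1.
1 divides 7, so solutions exist.
By Bézout, 17·(13) + 55·(-4) = 1.
So 17·(13) ≡ 1 (mod 55); multiply by 7: n ≡ 91 (mod 55).
Smallest nonnegative: n = 91 mod 55 = 36.

36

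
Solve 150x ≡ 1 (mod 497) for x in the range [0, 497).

gcd(497, 150) = 1.
By Bézout, 150*(222) + 497*(-67) = 1.
So 150*222 ≡ 1 (mod 497), and 222 mod 497 = 222.

222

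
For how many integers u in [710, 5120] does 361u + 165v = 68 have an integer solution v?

gcd(361, 165) = 1  (361 = 2·165 + 31, 165 = 5·31 + 10, 31 = 3·10 + 1, 10 = 10·1).
Back-substituting, 361·(16) + 165·(-35) = 1.
Scale by 68: particular solution (1088, -2380); reduce u mod 165: (98, -214).
General solution: u = 98 + 165t, v = -214 - 361t for integer t.
710 ≤ 98 + 165t ≤ 5120 gives t ∈ [4, 30], which is 27 values.

27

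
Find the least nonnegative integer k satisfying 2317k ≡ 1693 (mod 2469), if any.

265

gcd(2469, 2317):
  2469 = 1·2317 + 152
  2317 = 15·152 + 37
  152 = 4·37 + 4
  37 = 9·4 + 1
  4 = 4·1
so gcd(2469, 2317) = 1.
1 divides 1693, so solutions exist.
Back-substitute for Bézout coefficients:
  1 = 37 - 9·4
  ... = 2317·(601) + 2469·(-564)
So 2317·(601) ≡ 1 (mod 2469); multiply by 1693: k ≡ 1017493 (mod 2469).
Smallest nonnegative: k = 1017493 mod 2469 = 265.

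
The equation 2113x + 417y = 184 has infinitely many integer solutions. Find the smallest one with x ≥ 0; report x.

gcd(2113, 417) = 1  (2113 = 5*417 + 28, 417 = 14*28 + 25, 28 = 1*25 + 3, 25 = 8*3 + 1, 3 = 3*1).
1 divides 184, so solutions exist.
Back-substituting, 2113*(-134) + 417*(679) = 1.
Scale by 184/1 = 184: (x₀, y₀) = (-24656, 124936).
General solution: x = -24656 + 417t, y = 124936 - 2113t for integer t.
x ≥ 0: smallest is -24656 mod 417 = 364 (at t = 60), with y = -1844.

364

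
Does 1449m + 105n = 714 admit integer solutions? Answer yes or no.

yes

gcd(1449, 105) = 21  (1449 = 13·105 + 84, 105 = 1·84 + 21, 84 = 4·21).
21 divides 714, so integer solutions exist.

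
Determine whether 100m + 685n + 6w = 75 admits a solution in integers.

yes

gcd(685, 100):
  685 = 6*100 + 85
  100 = 1*85 + 15
  85 = 5*15 + 10
  15 = 1*10 + 5
  10 = 2*5
so gcd(685, 100) = 5.
gcd(5, 6) = 1.
1 divides 75, so integer solutions exist.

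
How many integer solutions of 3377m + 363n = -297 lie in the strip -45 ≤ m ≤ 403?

14

gcd(3377, 363):
  3377 = 9*363 + 110
  363 = 3*110 + 33
  110 = 3*33 + 11
  33 = 3*11
so gcd(3377, 363) = 11.
Back-substitute for Bézout coefficients:
  11 = 110 - 3*33
  ... = 3377*(10) + 363*(-93)
Scale by -27: particular solution (-270, 2511); reduce m mod 33: (27, -252).
General solution: m = 27 + 33t, n = -252 - 307t for integer t.
-45 ≤ 27 + 33t ≤ 403 gives t ∈ [-2, 11], which is 14 values.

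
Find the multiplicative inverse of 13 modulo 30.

gcd(30, 13) = 1.
By Bézout, 13*(7) + 30*(-3) = 1.
So 13*7 ≡ 1 (mod 30), and 7 mod 30 = 7.

7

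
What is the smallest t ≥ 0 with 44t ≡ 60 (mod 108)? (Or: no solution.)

21

gcd(108, 44) = 4.
4 divides 60, so solutions exist.
By Bézout, 44×(5) + 108×(-2) = 4.
So 44×(5) ≡ 4 (mod 108); multiply by 15: t ≡ 75 (mod 27).
Smallest nonnegative: t = 75 mod 27 = 21.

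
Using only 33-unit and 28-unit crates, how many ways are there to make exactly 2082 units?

3

Need nonnegative integers with 33j + 28k = 2082.
gcd(33, 28) = 1, and 33·(-11) + 28·(13) = 1.
So (j₀, k₀) = (-22902, 27066); general j = -22902 + 28t, k = 27066 - 33t.
j ≥ 0 ⇒ t ≥ 818; k ≥ 0 ⇒ t ≤ 820. That's 3 values of t.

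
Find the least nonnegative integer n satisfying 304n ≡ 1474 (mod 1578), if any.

gcd(1578, 304):
  1578 = 5·304 + 58
  304 = 5·58 + 14
  58 = 4·14 + 2
  14 = 7·2
so gcd(1578, 304) = 2.
2 divides 1474, so solutions exist.
Back-substitute for Bézout coefficients:
  2 = 58 - 4·14
  ... = 304·(-109) + 1578·(21)
So 304·(-109) ≡ 2 (mod 1578); multiply by 737: n ≡ -80333 (mod 789).
Smallest nonnegative: n = -80333 mod 789 = 145.

145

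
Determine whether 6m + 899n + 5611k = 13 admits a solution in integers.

gcd(899, 6) = 1.
gcd(1, 5611) = 1.
1 divides 13, so integer solutions exist.

yes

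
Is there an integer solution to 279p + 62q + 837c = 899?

gcd(279, 62):
  279 = 4*62 + 31
  62 = 2*31
so gcd(279, 62) = 31.
gcd(31, 837) = 31.
31 divides 899, so integer solutions exist.

yes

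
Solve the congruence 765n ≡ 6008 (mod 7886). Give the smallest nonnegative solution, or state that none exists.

1884

gcd(7886, 765) = 1  (7886 = 10·765 + 236, 765 = 3·236 + 57, 236 = 4·57 + 8, 57 = 7·8 + 1, 8 = 8·1).
1 divides 6008, so solutions exist.
Back-substituting, 765·(969) + 7886·(-94) = 1.
So 765·(969) ≡ 1 (mod 7886); multiply by 6008: n ≡ 5821752 (mod 7886).
Smallest nonnegative: n = 5821752 mod 7886 = 1884.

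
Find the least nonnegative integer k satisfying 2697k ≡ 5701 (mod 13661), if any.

2089

gcd(13661, 2697):
  13661 = 5·2697 + 176
  2697 = 15·176 + 57
  176 = 3·57 + 5
  57 = 11·5 + 2
  5 = 2·2 + 1
  2 = 2·1
so gcd(13661, 2697) = 1.
1 divides 5701, so solutions exist.
Back-substitute for Bézout coefficients:
  1 = 5 - 2·2
  ... = 2697·(-5511) + 13661·(1088)
So 2697·(-5511) ≡ 1 (mod 13661); multiply by 5701: k ≡ -31418211 (mod 13661).
Smallest nonnegative: k = -31418211 mod 13661 = 2089.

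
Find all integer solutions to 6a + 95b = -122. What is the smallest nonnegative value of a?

gcd(95, 6):
  95 = 15·6 + 5
  6 = 1·5 + 1
  5 = 5·1
so gcd(95, 6) = 1.
1 divides -122, so solutions exist.
Back-substitute for Bézout coefficients:
  1 = 6 - 1·5
  ... = 6·(16) + 95·(-1)
Scale by -122/1 = -122: (a₀, b₀) = (-1952, 122).
General solution: a = -1952 + 95t, b = 122 - 6t for integer t.
a ≥ 0: smallest is -1952 mod 95 = 43 (at t = 21), with b = -4.

43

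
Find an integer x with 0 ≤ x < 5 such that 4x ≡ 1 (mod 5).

gcd(5, 4) = 1  (5 = 1*4 + 1, 4 = 4*1).
Back-substituting, 4*(-1) + 5*(1) = 1.
So 4*-1 ≡ 1 (mod 5), and -1 mod 5 = 4.

4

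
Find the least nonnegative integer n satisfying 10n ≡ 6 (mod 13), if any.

gcd(13, 10) = 1  (13 = 1×10 + 3, 10 = 3×3 + 1, 3 = 3×1).
1 divides 6, so solutions exist.
Back-substituting, 10×(4) + 13×(-3) = 1.
So 10×(4) ≡ 1 (mod 13); multiply by 6: n ≡ 24 (mod 13).
Smallest nonnegative: n = 24 mod 13 = 11.

11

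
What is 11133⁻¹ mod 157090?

gcd(157090, 11133) = 1  (157090 = 14·11133 + 1228, 11133 = 9·1228 + 81, 1228 = 15·81 + 13, 81 = 6·13 + 3, 13 = 4·3 + 1, 3 = 3·1).
Back-substituting, 11133·(-48483) + 157090·(3436) = 1.
So 11133·-48483 ≡ 1 (mod 157090), and -48483 mod 157090 = 108607.

108607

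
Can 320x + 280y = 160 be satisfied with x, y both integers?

gcd(320, 280) = 40  (320 = 1*280 + 40, 280 = 7*40).
40 divides 160, so integer solutions exist.

yes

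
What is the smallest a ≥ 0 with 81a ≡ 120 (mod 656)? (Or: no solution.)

536

gcd(656, 81) = 1.
1 divides 120, so solutions exist.
By Bézout, 81*(81) + 656*(-10) = 1.
So 81*(81) ≡ 1 (mod 656); multiply by 120: a ≡ 9720 (mod 656).
Smallest nonnegative: a = 9720 mod 656 = 536.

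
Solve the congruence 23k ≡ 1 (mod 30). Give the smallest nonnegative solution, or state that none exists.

gcd(30, 23):
  30 = 1×23 + 7
  23 = 3×7 + 2
  7 = 3×2 + 1
  2 = 2×1
so gcd(30, 23) = 1.
1 divides 1, so solutions exist.
Back-substitute for Bézout coefficients:
  1 = 7 - 3×2
  ... = 23×(-13) + 30×(10)
So 23×(-13) ≡ 1 (mod 30); multiply by 1: k ≡ -13 (mod 30).
Smallest nonnegative: k = -13 mod 30 = 17.

17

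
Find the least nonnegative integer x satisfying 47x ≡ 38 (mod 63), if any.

37

gcd(63, 47) = 1  (63 = 1×47 + 16, 47 = 2×16 + 15, 16 = 1×15 + 1, 15 = 15×1).
1 divides 38, so solutions exist.
Back-substituting, 47×(-4) + 63×(3) = 1.
So 47×(-4) ≡ 1 (mod 63); multiply by 38: x ≡ -152 (mod 63).
Smallest nonnegative: x = -152 mod 63 = 37.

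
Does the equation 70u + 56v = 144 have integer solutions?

no

gcd(70, 56):
  70 = 1×56 + 14
  56 = 4×14
so gcd(70, 56) = 14.
14 does not divide 144 (remainder 4), so no integer solutions.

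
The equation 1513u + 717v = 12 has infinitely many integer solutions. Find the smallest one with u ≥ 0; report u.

gcd(1513, 717) = 1.
1 divides 12, so solutions exist.
By Bézout, 1513×(118) + 717×(-249) = 1.
Scale by 12/1 = 12: (u₀, v₀) = (1416, -2988).
General solution: u = 1416 + 717t, v = -2988 - 1513t for integer t.
u ≥ 0: smallest is 1416 mod 717 = 699 (at t = -1), with v = -1475.

699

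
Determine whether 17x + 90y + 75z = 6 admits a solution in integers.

yes

gcd(90, 17) = 1.
gcd(1, 75) = 1.
1 divides 6, so integer solutions exist.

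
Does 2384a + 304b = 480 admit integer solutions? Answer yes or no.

gcd(2384, 304) = 16.
16 divides 480, so integer solutions exist.

yes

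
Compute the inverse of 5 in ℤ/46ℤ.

gcd(46, 5) = 1.
By Bézout, 5·(-9) + 46·(1) = 1.
So 5·-9 ≡ 1 (mod 46), and -9 mod 46 = 37.

37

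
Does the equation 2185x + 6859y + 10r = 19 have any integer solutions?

yes

gcd(6859, 2185) = 19.
gcd(19, 10) = 1.
1 divides 19, so integer solutions exist.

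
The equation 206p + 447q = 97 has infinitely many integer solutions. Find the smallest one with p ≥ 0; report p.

20

gcd(447, 206) = 1  (447 = 2*206 + 35, 206 = 5*35 + 31, 35 = 1*31 + 4, 31 = 7*4 + 3, 4 = 1*3 + 1, 3 = 3*1).
1 divides 97, so solutions exist.
Back-substituting, 206*(-115) + 447*(53) = 1.
Scale by 97/1 = 97: (p₀, q₀) = (-11155, 5141).
General solution: p = -11155 + 447t, q = 5141 - 206t for integer t.
p ≥ 0: smallest is -11155 mod 447 = 20 (at t = 25), with q = -9.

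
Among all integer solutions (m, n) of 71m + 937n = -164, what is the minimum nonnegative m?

gcd(937, 71) = 1  (937 = 13*71 + 14, 71 = 5*14 + 1, 14 = 14*1).
1 divides -164, so solutions exist.
Back-substituting, 71*(66) + 937*(-5) = 1.
Scale by -164/1 = -164: (m₀, n₀) = (-10824, 820).
General solution: m = -10824 + 937t, n = 820 - 71t for integer t.
m ≥ 0: smallest is -10824 mod 937 = 420 (at t = 12), with n = -32.

420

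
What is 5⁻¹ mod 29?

gcd(29, 5) = 1  (29 = 5×5 + 4, 5 = 1×4 + 1, 4 = 4×1).
Back-substituting, 5×(6) + 29×(-1) = 1.
So 5×6 ≡ 1 (mod 29), and 6 mod 29 = 6.

6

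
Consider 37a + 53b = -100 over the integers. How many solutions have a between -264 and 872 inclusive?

gcd(53, 37) = 1.
By Bézout, 37×(-10) + 53×(7) = 1.
Particular solution: (46, -34).
General solution: a = 46 + 53t, b = -34 - 37t for integer t.
-264 ≤ 46 + 53t ≤ 872 gives t ∈ [-5, 15], which is 21 values.

21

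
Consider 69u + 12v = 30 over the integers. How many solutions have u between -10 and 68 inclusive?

20

gcd(69, 12) = 3  (69 = 5·12 + 9, 12 = 1·9 + 3, 9 = 3·3).
Back-substituting, 69·(-1) + 12·(6) = 3.
Scale by 10: particular solution (-10, 60); reduce u mod 4: (2, -9).
General solution: u = 2 + 4t, v = -9 - 23t for integer t.
-10 ≤ 2 + 4t ≤ 68 gives t ∈ [-3, 16], which is 20 values.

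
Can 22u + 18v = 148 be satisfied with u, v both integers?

gcd(22, 18) = 2.
2 divides 148, so integer solutions exist.

yes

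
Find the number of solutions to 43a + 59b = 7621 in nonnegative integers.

3

gcd(59, 43):
  59 = 1·43 + 16
  43 = 2·16 + 11
  16 = 1·11 + 5
  11 = 2·5 + 1
  5 = 5·1
so gcd(59, 43) = 1.
Back-substitute for Bézout coefficients:
  1 = 11 - 2·5
  ... = 43·(11) + 59·(-8)
Scale by 7621: one solution is (83831, -60968). Reduce a mod 59: (51, 92).
General: a = 51 + 59t, b = 92 - 43t.
a ≥ 0 ⇒ t ≥ 0; b ≥ 0 ⇒ t ≤ 2. So t ∈ [0, 2]: 3 solutions.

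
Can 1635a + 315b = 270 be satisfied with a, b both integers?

gcd(1635, 315) = 15  (1635 = 5*315 + 60, 315 = 5*60 + 15, 60 = 4*15).
15 divides 270, so integer solutions exist.

yes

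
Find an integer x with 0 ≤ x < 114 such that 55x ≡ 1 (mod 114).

85

gcd(114, 55):
  114 = 2×55 + 4
  55 = 13×4 + 3
  4 = 1×3 + 1
  3 = 3×1
so gcd(114, 55) = 1.
Back-substitute for Bézout coefficients:
  1 = 4 - 1×3
  ... = 55×(-29) + 114×(14)
So 55×-29 ≡ 1 (mod 114), and -29 mod 114 = 85.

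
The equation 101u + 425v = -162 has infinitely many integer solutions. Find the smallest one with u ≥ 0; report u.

gcd(425, 101):
  425 = 4*101 + 21
  101 = 4*21 + 17
  21 = 1*17 + 4
  17 = 4*4 + 1
  4 = 4*1
so gcd(425, 101) = 1.
1 divides -162, so solutions exist.
Back-substitute for Bézout coefficients:
  1 = 17 - 4*4
  ... = 101*(101) + 425*(-24)
Scale by -162/1 = -162: (u₀, v₀) = (-16362, 3888).
General solution: u = -16362 + 425t, v = 3888 - 101t for integer t.
u ≥ 0: smallest is -16362 mod 425 = 213 (at t = 39), with v = -51.

213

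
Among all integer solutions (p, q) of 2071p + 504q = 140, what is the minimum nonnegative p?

140

gcd(2071, 504) = 1  (2071 = 4×504 + 55, 504 = 9×55 + 9, 55 = 6×9 + 1, 9 = 9×1).
1 divides 140, so solutions exist.
Back-substituting, 2071×(55) + 504×(-226) = 1.
Scale by 140/1 = 140: (p₀, q₀) = (7700, -31640).
General solution: p = 7700 + 504t, q = -31640 - 2071t for integer t.
p ≥ 0: smallest is 7700 mod 504 = 140 (at t = -15), with q = -575.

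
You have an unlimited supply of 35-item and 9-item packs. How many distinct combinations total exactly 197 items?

1

Need nonnegative integers with 35j + 9k = 197.
gcd(35, 9) = 1, and 35·(-1) + 9·(4) = 1.
So (j₀, k₀) = (-197, 788); general j = -197 + 9t, k = 788 - 35t.
j ≥ 0 ⇒ t ≥ 22; k ≥ 0 ⇒ t ≤ 22. That's 1 value of t.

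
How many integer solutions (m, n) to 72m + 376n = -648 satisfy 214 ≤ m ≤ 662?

gcd(376, 72) = 8.
By Bézout, 72×(21) + 376×(-4) = 8.
Particular solution: (38, -9).
General solution: m = 38 + 47t, n = -9 - 9t for integer t.
214 ≤ 38 + 47t ≤ 662 gives t ∈ [4, 13], which is 10 values.

10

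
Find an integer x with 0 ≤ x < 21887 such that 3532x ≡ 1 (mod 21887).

gcd(21887, 3532) = 1  (21887 = 6·3532 + 695, 3532 = 5·695 + 57, 695 = 12·57 + 11, 57 = 5·11 + 2, 11 = 5·2 + 1, 2 = 2·1).
Back-substituting, 3532·(-9983) + 21887·(1611) = 1.
So 3532·-9983 ≡ 1 (mod 21887), and -9983 mod 21887 = 11904.

11904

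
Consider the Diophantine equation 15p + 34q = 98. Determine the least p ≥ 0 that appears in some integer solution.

gcd(34, 15):
  34 = 2×15 + 4
  15 = 3×4 + 3
  4 = 1×3 + 1
  3 = 3×1
so gcd(34, 15) = 1.
1 divides 98, so solutions exist.
Back-substitute for Bézout coefficients:
  1 = 4 - 1×3
  ... = 15×(-9) + 34×(4)
Scale by 98/1 = 98: (p₀, q₀) = (-882, 392).
General solution: p = -882 + 34t, q = 392 - 15t for integer t.
p ≥ 0: smallest is -882 mod 34 = 2 (at t = 26), with q = 2.

2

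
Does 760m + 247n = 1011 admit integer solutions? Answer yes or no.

no

gcd(760, 247) = 19  (760 = 3*247 + 19, 247 = 13*19).
19 does not divide 1011 (remainder 4), so no integer solutions.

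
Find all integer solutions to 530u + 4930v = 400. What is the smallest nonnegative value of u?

224

gcd(4930, 530):
  4930 = 9*530 + 160
  530 = 3*160 + 50
  160 = 3*50 + 10
  50 = 5*10
so gcd(4930, 530) = 10.
10 divides 400, so solutions exist.
Back-substitute for Bézout coefficients:
  10 = 160 - 3*50
  ... = 530*(-93) + 4930*(10)
Scale by 400/10 = 40: (u₀, v₀) = (-3720, 400).
General solution: u = -3720 + 493t, v = 400 - 53t for integer t.
u ≥ 0: smallest is -3720 mod 493 = 224 (at t = 8), with v = -24.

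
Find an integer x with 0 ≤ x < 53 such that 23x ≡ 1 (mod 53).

30

gcd(53, 23) = 1  (53 = 2·23 + 7, 23 = 3·7 + 2, 7 = 3·2 + 1, 2 = 2·1).
Back-substituting, 23·(-23) + 53·(10) = 1.
So 23·-23 ≡ 1 (mod 53), and -23 mod 53 = 30.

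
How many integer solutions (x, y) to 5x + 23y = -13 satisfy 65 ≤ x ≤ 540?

gcd(23, 5):
  23 = 4*5 + 3
  5 = 1*3 + 2
  3 = 1*2 + 1
  2 = 2*1
so gcd(23, 5) = 1.
Back-substitute for Bézout coefficients:
  1 = 3 - 1*2
  ... = 5*(-9) + 23*(2)
Scale by -13: particular solution (117, -26); reduce x mod 23: (2, -1).
General solution: x = 2 + 23t, y = -1 - 5t for integer t.
65 ≤ 2 + 23t ≤ 540 gives t ∈ [3, 23], which is 21 values.

21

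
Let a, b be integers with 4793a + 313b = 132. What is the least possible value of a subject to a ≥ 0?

gcd(4793, 313):
  4793 = 15·313 + 98
  313 = 3·98 + 19
  98 = 5·19 + 3
  19 = 6·3 + 1
  3 = 3·1
so gcd(4793, 313) = 1.
1 divides 132, so solutions exist.
Back-substitute for Bézout coefficients:
  1 = 19 - 6·3
  ... = 4793·(-99) + 313·(1516)
Scale by 132/1 = 132: (a₀, b₀) = (-13068, 200112).
General solution: a = -13068 + 313t, b = 200112 - 4793t for integer t.
a ≥ 0: smallest is -13068 mod 313 = 78 (at t = 42), with b = -1194.

78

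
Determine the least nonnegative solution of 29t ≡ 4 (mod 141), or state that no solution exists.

gcd(141, 29):
  141 = 4·29 + 25
  29 = 1·25 + 4
  25 = 6·4 + 1
  4 = 4·1
so gcd(141, 29) = 1.
1 divides 4, so solutions exist.
Back-substitute for Bézout coefficients:
  1 = 25 - 6·4
  ... = 29·(-34) + 141·(7)
So 29·(-34) ≡ 1 (mod 141); multiply by 4: t ≡ -136 (mod 141).
Smallest nonnegative: t = -136 mod 141 = 5.

5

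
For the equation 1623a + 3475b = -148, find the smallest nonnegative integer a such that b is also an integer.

1974

gcd(3475, 1623) = 1.
1 divides -148, so solutions exist.
By Bézout, 1623×(-1563) + 3475×(730) = 1.
Scale by -148/1 = -148: (a₀, b₀) = (231324, -108040).
General solution: a = 231324 + 3475t, b = -108040 - 1623t for integer t.
a ≥ 0: smallest is 231324 mod 3475 = 1974 (at t = -66), with b = -922.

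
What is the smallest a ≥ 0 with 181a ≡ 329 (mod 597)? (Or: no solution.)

236

gcd(597, 181) = 1  (597 = 3×181 + 54, 181 = 3×54 + 19, 54 = 2×19 + 16, 19 = 1×16 + 3, 16 = 5×3 + 1, 3 = 3×1).
1 divides 329, so solutions exist.
Back-substituting, 181×(-188) + 597×(57) = 1.
So 181×(-188) ≡ 1 (mod 597); multiply by 329: a ≡ -61852 (mod 597).
Smallest nonnegative: a = -61852 mod 597 = 236.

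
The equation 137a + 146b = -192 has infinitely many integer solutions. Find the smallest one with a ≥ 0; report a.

70

gcd(146, 137) = 1  (146 = 1×137 + 9, 137 = 15×9 + 2, 9 = 4×2 + 1, 2 = 2×1).
1 divides -192, so solutions exist.
Back-substituting, 137×(-65) + 146×(61) = 1.
Scale by -192/1 = -192: (a₀, b₀) = (12480, -11712).
General solution: a = 12480 + 146t, b = -11712 - 137t for integer t.
a ≥ 0: smallest is 12480 mod 146 = 70 (at t = -85), with b = -67.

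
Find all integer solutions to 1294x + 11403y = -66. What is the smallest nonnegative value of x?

gcd(11403, 1294) = 1.
1 divides -66, so solutions exist.
By Bézout, 1294·(-1877) + 11403·(213) = 1.
Scale by -66/1 = -66: (x₀, y₀) = (123882, -14058).
General solution: x = 123882 + 11403t, y = -14058 - 1294t for integer t.
x ≥ 0: smallest is 123882 mod 11403 = 9852 (at t = -10), with y = -1118.

9852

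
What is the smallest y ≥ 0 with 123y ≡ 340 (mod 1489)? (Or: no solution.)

gcd(1489, 123) = 1.
1 divides 340, so solutions exist.
By Bézout, 123·(-230) + 1489·(19) = 1.
So 123·(-230) ≡ 1 (mod 1489); multiply by 340: y ≡ -78200 (mod 1489).
Smallest nonnegative: y = -78200 mod 1489 = 717.

717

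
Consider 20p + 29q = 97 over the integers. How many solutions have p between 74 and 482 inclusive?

gcd(29, 20):
  29 = 1·20 + 9
  20 = 2·9 + 2
  9 = 4·2 + 1
  2 = 2·1
so gcd(29, 20) = 1.
Back-substitute for Bézout coefficients:
  1 = 9 - 4·2
  ... = 20·(-13) + 29·(9)
Scale by 97: particular solution (-1261, 873); reduce p mod 29: (15, -7).
General solution: p = 15 + 29t, q = -7 - 20t for integer t.
74 ≤ 15 + 29t ≤ 482 gives t ∈ [3, 16], which is 14 values.

14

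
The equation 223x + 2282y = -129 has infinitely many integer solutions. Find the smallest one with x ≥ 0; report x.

1473

gcd(2282, 223):
  2282 = 10×223 + 52
  223 = 4×52 + 15
  52 = 3×15 + 7
  15 = 2×7 + 1
  7 = 7×1
so gcd(2282, 223) = 1.
1 divides -129, so solutions exist.
Back-substitute for Bézout coefficients:
  1 = 15 - 2×7
  ... = 223×(307) + 2282×(-30)
Scale by -129/1 = -129: (x₀, y₀) = (-39603, 3870).
General solution: x = -39603 + 2282t, y = 3870 - 223t for integer t.
x ≥ 0: smallest is -39603 mod 2282 = 1473 (at t = 18), with y = -144.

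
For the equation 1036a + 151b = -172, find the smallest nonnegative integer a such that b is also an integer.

1

gcd(1036, 151) = 1  (1036 = 6×151 + 130, 151 = 1×130 + 21, 130 = 6×21 + 4, 21 = 5×4 + 1, 4 = 4×1).
1 divides -172, so solutions exist.
Back-substituting, 1036×(-36) + 151×(247) = 1.
Scale by -172/1 = -172: (a₀, b₀) = (6192, -42484).
General solution: a = 6192 + 151t, b = -42484 - 1036t for integer t.
a ≥ 0: smallest is 6192 mod 151 = 1 (at t = -41), with b = -8.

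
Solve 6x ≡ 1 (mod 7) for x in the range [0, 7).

gcd(7, 6) = 1.
By Bézout, 6×(-1) + 7×(1) = 1.
So 6×-1 ≡ 1 (mod 7), and -1 mod 7 = 6.

6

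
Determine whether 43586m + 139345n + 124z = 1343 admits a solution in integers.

no

gcd(139345, 43586) = 31  (139345 = 3×43586 + 8587, 43586 = 5×8587 + 651, 8587 = 13×651 + 124, 651 = 5×124 + 31, 124 = 4×31).
gcd(31, 124) = 31.
31 does not divide 1343 (remainder 10), so no integer solutions.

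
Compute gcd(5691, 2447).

1

gcd(5691, 2447):
  5691 = 2×2447 + 797
  2447 = 3×797 + 56
  797 = 14×56 + 13
  56 = 4×13 + 4
  13 = 3×4 + 1
  4 = 4×1
so gcd(5691, 2447) = 1.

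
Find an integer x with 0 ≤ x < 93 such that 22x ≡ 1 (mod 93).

55

gcd(93, 22) = 1.
By Bézout, 22*(-38) + 93*(9) = 1.
So 22*-38 ≡ 1 (mod 93), and -38 mod 93 = 55.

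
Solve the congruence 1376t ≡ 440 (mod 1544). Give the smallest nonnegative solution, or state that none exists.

172

gcd(1544, 1376) = 8  (1544 = 1·1376 + 168, 1376 = 8·168 + 32, 168 = 5·32 + 8, 32 = 4·8).
8 divides 440, so solutions exist.
Back-substituting, 1376·(-46) + 1544·(41) = 8.
So 1376·(-46) ≡ 8 (mod 1544); multiply by 55: t ≡ -2530 (mod 193).
Smallest nonnegative: t = -2530 mod 193 = 172.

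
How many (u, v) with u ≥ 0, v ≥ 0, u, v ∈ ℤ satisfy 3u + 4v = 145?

gcd(4, 3):
  4 = 1×3 + 1
  3 = 3×1
so gcd(4, 3) = 1.
Back-substitute for Bézout coefficients:
  1 = 4 - 1×3
  ... = 3×(-1) + 4×(1)
Scale by 145: one solution is (-145, 145). Reduce u mod 4: (3, 34).
General: u = 3 + 4t, v = 34 - 3t.
u ≥ 0 ⇒ t ≥ 0; v ≥ 0 ⇒ t ≤ 11. So t ∈ [0, 11]: 12 solutions.

12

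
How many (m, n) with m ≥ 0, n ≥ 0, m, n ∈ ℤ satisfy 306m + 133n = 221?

gcd(306, 133) = 1.
By Bézout, 306*(10) + 133*(-23) = 1.
One solution: (82, -187).
General: m = 82 + 133t, n = -187 - 306t.
m ≥ 0 ⇒ t ≥ 0; n ≥ 0 ⇒ t ≤ -1. So t ∈ [0, -1]: 0 solutions.

0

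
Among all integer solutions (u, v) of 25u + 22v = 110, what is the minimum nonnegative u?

gcd(25, 22):
  25 = 1·22 + 3
  22 = 7·3 + 1
  3 = 3·1
so gcd(25, 22) = 1.
1 divides 110, so solutions exist.
Back-substitute for Bézout coefficients:
  1 = 22 - 7·3
  ... = 25·(-7) + 22·(8)
Scale by 110/1 = 110: (u₀, v₀) = (-770, 880).
General solution: u = -770 + 22t, v = 880 - 25t for integer t.
u ≥ 0: smallest is -770 mod 22 = 0 (at t = 35), with v = 5.

0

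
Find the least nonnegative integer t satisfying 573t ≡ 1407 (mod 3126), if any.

gcd(3126, 573):
  3126 = 5·573 + 261
  573 = 2·261 + 51
  261 = 5·51 + 6
  51 = 8·6 + 3
  6 = 2·3
so gcd(3126, 573) = 3.
3 divides 1407, so solutions exist.
Back-substitute for Bézout coefficients:
  3 = 51 - 8·6
  ... = 573·(491) + 3126·(-90)
So 573·(491) ≡ 3 (mod 3126); multiply by 469: t ≡ 230279 (mod 1042).
Smallest nonnegative: t = 230279 mod 1042 = 1039.

1039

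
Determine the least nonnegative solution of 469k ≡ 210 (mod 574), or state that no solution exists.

80

gcd(574, 469):
  574 = 1*469 + 105
  469 = 4*105 + 49
  105 = 2*49 + 7
  49 = 7*7
so gcd(574, 469) = 7.
7 divides 210, so solutions exist.
Back-substitute for Bézout coefficients:
  7 = 105 - 2*49
  ... = 469*(-11) + 574*(9)
So 469*(-11) ≡ 7 (mod 574); multiply by 30: k ≡ -330 (mod 82).
Smallest nonnegative: k = -330 mod 82 = 80.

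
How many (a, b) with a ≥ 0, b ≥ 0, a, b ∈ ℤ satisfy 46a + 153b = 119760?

17

gcd(153, 46):
  153 = 3*46 + 15
  46 = 3*15 + 1
  15 = 15*1
so gcd(153, 46) = 1.
Back-substitute for Bézout coefficients:
  1 = 46 - 3*15
  ... = 46*(10) + 153*(-3)
Scale by 119760: one solution is (1197600, -359280). Reduce a mod 153: (69, 762).
General: a = 69 + 153t, b = 762 - 46t.
a ≥ 0 ⇒ t ≥ 0; b ≥ 0 ⇒ t ≤ 16. So t ∈ [0, 16]: 17 solutions.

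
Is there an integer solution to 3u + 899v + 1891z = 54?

gcd(899, 3) = 1  (899 = 299·3 + 2, 3 = 1·2 + 1, 2 = 2·1).
gcd(1, 1891) = 1.
1 divides 54, so integer solutions exist.

yes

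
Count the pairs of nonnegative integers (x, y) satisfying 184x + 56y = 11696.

gcd(184, 56):
  184 = 3·56 + 16
  56 = 3·16 + 8
  16 = 2·8
so gcd(184, 56) = 8.
Back-substitute for Bézout coefficients:
  8 = 56 - 3·16
  ... = 184·(-3) + 56·(10)
Scale by 1462: one solution is (-4386, 14620). Reduce x mod 7: (3, 199).
General: x = 3 + 7t, y = 199 - 23t.
x ≥ 0 ⇒ t ≥ 0; y ≥ 0 ⇒ t ≤ 8. So t ∈ [0, 8]: 9 solutions.

9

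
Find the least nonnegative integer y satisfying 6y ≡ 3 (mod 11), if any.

gcd(11, 6) = 1.
1 divides 3, so solutions exist.
By Bézout, 6×(2) + 11×(-1) = 1.
So 6×(2) ≡ 1 (mod 11); multiply by 3: y ≡ 6 (mod 11).
Smallest nonnegative: y = 6 mod 11 = 6.

6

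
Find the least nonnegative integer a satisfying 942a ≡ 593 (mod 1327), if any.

805

gcd(1327, 942):
  1327 = 1*942 + 385
  942 = 2*385 + 172
  385 = 2*172 + 41
  172 = 4*41 + 8
  41 = 5*8 + 1
  8 = 8*1
so gcd(1327, 942) = 1.
1 divides 593, so solutions exist.
Back-substitute for Bézout coefficients:
  1 = 41 - 5*8
  ... = 942*(-162) + 1327*(115)
So 942*(-162) ≡ 1 (mod 1327); multiply by 593: a ≡ -96066 (mod 1327).
Smallest nonnegative: a = -96066 mod 1327 = 805.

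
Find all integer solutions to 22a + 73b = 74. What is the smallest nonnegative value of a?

10

gcd(73, 22):
  73 = 3·22 + 7
  22 = 3·7 + 1
  7 = 7·1
so gcd(73, 22) = 1.
1 divides 74, so solutions exist.
Back-substitute for Bézout coefficients:
  1 = 22 - 3·7
  ... = 22·(10) + 73·(-3)
Scale by 74/1 = 74: (a₀, b₀) = (740, -222).
General solution: a = 740 + 73t, b = -222 - 22t for integer t.
a ≥ 0: smallest is 740 mod 73 = 10 (at t = -10), with b = -2.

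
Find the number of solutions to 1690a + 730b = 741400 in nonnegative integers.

gcd(1690, 730) = 10.
By Bézout, 1690×(-19) + 730×(44) = 10.
One solution: (21, 967).
General: a = 21 + 73t, b = 967 - 169t.
a ≥ 0 ⇒ t ≥ 0; b ≥ 0 ⇒ t ≤ 5. So t ∈ [0, 5]: 6 solutions.

6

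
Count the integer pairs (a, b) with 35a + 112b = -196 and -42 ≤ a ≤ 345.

24

gcd(112, 35):
  112 = 3*35 + 7
  35 = 5*7
so gcd(112, 35) = 7.
Back-substitute for Bézout coefficients:
  7 = 112 - 3*35
  ... = 35*(-3) + 112*(1)
Scale by -28: particular solution (84, -28); reduce a mod 16: (4, -3).
General solution: a = 4 + 16t, b = -3 - 5t for integer t.
-42 ≤ 4 + 16t ≤ 345 gives t ∈ [-2, 21], which is 24 values.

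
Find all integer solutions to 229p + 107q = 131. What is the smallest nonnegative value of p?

gcd(229, 107) = 1  (229 = 2·107 + 15, 107 = 7·15 + 2, 15 = 7·2 + 1, 2 = 2·1).
1 divides 131, so solutions exist.
Back-substituting, 229·(50) + 107·(-107) = 1.
Scale by 131/1 = 131: (p₀, q₀) = (6550, -14017).
General solution: p = 6550 + 107t, q = -14017 - 229t for integer t.
p ≥ 0: smallest is 6550 mod 107 = 23 (at t = -61), with q = -48.

23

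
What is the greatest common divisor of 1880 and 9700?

20

gcd(9700, 1880):
  9700 = 5·1880 + 300
  1880 = 6·300 + 80
  300 = 3·80 + 60
  80 = 1·60 + 20
  60 = 3·20
so gcd(9700, 1880) = 20.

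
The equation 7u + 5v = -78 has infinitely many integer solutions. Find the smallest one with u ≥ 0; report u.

1

gcd(7, 5):
  7 = 1·5 + 2
  5 = 2·2 + 1
  2 = 2·1
so gcd(7, 5) = 1.
1 divides -78, so solutions exist.
Back-substitute for Bézout coefficients:
  1 = 5 - 2·2
  ... = 7·(-2) + 5·(3)
Scale by -78/1 = -78: (u₀, v₀) = (156, -234).
General solution: u = 156 + 5t, v = -234 - 7t for integer t.
u ≥ 0: smallest is 156 mod 5 = 1 (at t = -31), with v = -17.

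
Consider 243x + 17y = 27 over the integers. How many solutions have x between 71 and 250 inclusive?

10

gcd(243, 17):
  243 = 14*17 + 5
  17 = 3*5 + 2
  5 = 2*2 + 1
  2 = 2*1
so gcd(243, 17) = 1.
Back-substitute for Bézout coefficients:
  1 = 5 - 2*2
  ... = 243*(7) + 17*(-100)
Scale by 27: particular solution (189, -2700); reduce x mod 17: (2, -27).
General solution: x = 2 + 17t, y = -27 - 243t for integer t.
71 ≤ 2 + 17t ≤ 250 gives t ∈ [5, 14], which is 10 values.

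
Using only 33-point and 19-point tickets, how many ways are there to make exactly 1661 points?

3

Need nonnegative integers with 33j + 19k = 1661.
gcd(33, 19) = 1, and 33·(-4) + 19·(7) = 1.
So (j₀, k₀) = (-6644, 11627); general j = -6644 + 19t, k = 11627 - 33t.
j ≥ 0 ⇒ t ≥ 350; k ≥ 0 ⇒ t ≤ 352. That's 3 values of t.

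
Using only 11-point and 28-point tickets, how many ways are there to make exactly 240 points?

1

Need nonnegative integers with 11j + 28k = 240.
gcd(11, 28) = 1, and 11·(-5) + 28·(2) = 1.
So (j₀, k₀) = (-1200, 480); general j = -1200 + 28t, k = 480 - 11t.
j ≥ 0 ⇒ t ≥ 43; k ≥ 0 ⇒ t ≤ 43. That's 1 value of t.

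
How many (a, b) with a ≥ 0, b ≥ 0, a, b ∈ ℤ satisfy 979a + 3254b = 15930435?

5

gcd(3254, 979) = 1.
By Bézout, 979·(349) + 3254·(-105) = 1.
One solution: (2495, 4145).
General: a = 2495 + 3254t, b = 4145 - 979t.
a ≥ 0 ⇒ t ≥ 0; b ≥ 0 ⇒ t ≤ 4. So t ∈ [0, 4]: 5 solutions.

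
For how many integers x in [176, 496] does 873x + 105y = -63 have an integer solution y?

gcd(873, 105) = 3.
By Bézout, 873×(16) + 105×(-133) = 3.
Particular solution: (14, -117).
General solution: x = 14 + 35t, y = -117 - 291t for integer t.
176 ≤ 14 + 35t ≤ 496 gives t ∈ [5, 13], which is 9 values.

9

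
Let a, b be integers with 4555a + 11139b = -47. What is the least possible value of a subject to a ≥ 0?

gcd(11139, 4555) = 1.
1 divides -47, so solutions exist.
By Bézout, 4555×(-2174) + 11139×(889) = 1.
Scale by -47/1 = -47: (a₀, b₀) = (102178, -41783).
General solution: a = 102178 + 11139t, b = -41783 - 4555t for integer t.
a ≥ 0: smallest is 102178 mod 11139 = 1927 (at t = -9), with b = -788.

1927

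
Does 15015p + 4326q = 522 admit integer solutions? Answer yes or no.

no

gcd(15015, 4326) = 21  (15015 = 3·4326 + 2037, 4326 = 2·2037 + 252, 2037 = 8·252 + 21, 252 = 12·21).
21 does not divide 522 (remainder 18), so no integer solutions.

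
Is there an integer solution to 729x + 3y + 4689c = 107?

gcd(729, 3) = 3  (729 = 243×3).
gcd(3, 4689) = 3.
3 does not divide 107 (remainder 2), so no integer solutions.

no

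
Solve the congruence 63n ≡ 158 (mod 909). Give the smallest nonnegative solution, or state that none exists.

gcd(909, 63) = 9.
9 does not divide 158, so the congruence has no solution.

no solution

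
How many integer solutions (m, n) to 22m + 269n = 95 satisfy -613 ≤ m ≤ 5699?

gcd(269, 22) = 1  (269 = 12·22 + 5, 22 = 4·5 + 2, 5 = 2·2 + 1, 2 = 2·1).
Back-substituting, 22·(-110) + 269·(9) = 1.
Scale by 95: particular solution (-10450, 855); reduce m mod 269: (41, -3).
General solution: m = 41 + 269t, n = -3 - 22t for integer t.
-613 ≤ 41 + 269t ≤ 5699 gives t ∈ [-2, 21], which is 24 values.

24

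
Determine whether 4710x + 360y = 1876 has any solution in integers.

no

gcd(4710, 360) = 30  (4710 = 13×360 + 30, 360 = 12×30).
30 does not divide 1876 (remainder 16), so no integer solutions.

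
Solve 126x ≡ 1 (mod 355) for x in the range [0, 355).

31

gcd(355, 126) = 1  (355 = 2*126 + 103, 126 = 1*103 + 23, 103 = 4*23 + 11, 23 = 2*11 + 1, 11 = 11*1).
Back-substituting, 126*(31) + 355*(-11) = 1.
So 126*31 ≡ 1 (mod 355), and 31 mod 355 = 31.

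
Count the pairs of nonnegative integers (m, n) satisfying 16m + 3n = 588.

13

gcd(16, 3):
  16 = 5·3 + 1
  3 = 3·1
so gcd(16, 3) = 1.
Back-substitute for Bézout coefficients:
  1 = 16 - 5·3
  ... = 16·(1) + 3·(-5)
Scale by 588: one solution is (588, -2940). Reduce m mod 3: (0, 196).
General: m = 0 + 3t, n = 196 - 16t.
m ≥ 0 ⇒ t ≥ 0; n ≥ 0 ⇒ t ≤ 12. So t ∈ [0, 12]: 13 solutions.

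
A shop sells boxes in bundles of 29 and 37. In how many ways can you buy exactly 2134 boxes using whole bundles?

2

Need nonnegative integers with 29j + 37k = 2134.
gcd(29, 37) = 1, and 29·(-14) + 37·(11) = 1.
So (j₀, k₀) = (-29876, 23474); general j = -29876 + 37t, k = 23474 - 29t.
j ≥ 0 ⇒ t ≥ 808; k ≥ 0 ⇒ t ≤ 809. That's 2 values of t.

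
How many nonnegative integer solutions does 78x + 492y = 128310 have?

gcd(492, 78) = 6.
By Bézout, 78×(19) + 492×(-3) = 6.
One solution: (5, 260).
General: x = 5 + 82t, y = 260 - 13t.
x ≥ 0 ⇒ t ≥ 0; y ≥ 0 ⇒ t ≤ 20. So t ∈ [0, 20]: 21 solutions.

21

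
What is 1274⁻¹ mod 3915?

3494

gcd(3915, 1274) = 1.
By Bézout, 1274*(-421) + 3915*(137) = 1.
So 1274*-421 ≡ 1 (mod 3915), and -421 mod 3915 = 3494.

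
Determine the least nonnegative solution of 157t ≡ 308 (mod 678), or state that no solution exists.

572

gcd(678, 157) = 1.
1 divides 308, so solutions exist.
By Bézout, 157×(-95) + 678×(22) = 1.
So 157×(-95) ≡ 1 (mod 678); multiply by 308: t ≡ -29260 (mod 678).
Smallest nonnegative: t = -29260 mod 678 = 572.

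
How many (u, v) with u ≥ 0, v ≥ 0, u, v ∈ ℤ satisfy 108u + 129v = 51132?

11

gcd(129, 108) = 3  (129 = 1*108 + 21, 108 = 5*21 + 3, 21 = 7*3).
Back-substituting, 108*(6) + 129*(-5) = 3.
Scale by 17044: one solution is (102264, -85220). Reduce u mod 43: (10, 388).
General: u = 10 + 43t, v = 388 - 36t.
u ≥ 0 ⇒ t ≥ 0; v ≥ 0 ⇒ t ≤ 10. So t ∈ [0, 10]: 11 solutions.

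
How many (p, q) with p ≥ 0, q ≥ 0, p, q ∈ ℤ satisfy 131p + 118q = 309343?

gcd(131, 118) = 1  (131 = 1·118 + 13, 118 = 9·13 + 1, 13 = 13·1).
Back-substituting, 131·(-9) + 118·(10) = 1.
Scale by 309343: one solution is (-2784087, 3093430). Reduce p mod 118: (5, 2616).
General: p = 5 + 118t, q = 2616 - 131t.
p ≥ 0 ⇒ t ≥ 0; q ≥ 0 ⇒ t ≤ 19. So t ∈ [0, 19]: 20 solutions.

20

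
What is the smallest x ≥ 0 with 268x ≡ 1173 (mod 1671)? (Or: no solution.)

684

gcd(1671, 268) = 1.
1 divides 1173, so solutions exist.
By Bézout, 268×(106) + 1671×(-17) = 1.
So 268×(106) ≡ 1 (mod 1671); multiply by 1173: x ≡ 124338 (mod 1671).
Smallest nonnegative: x = 124338 mod 1671 = 684.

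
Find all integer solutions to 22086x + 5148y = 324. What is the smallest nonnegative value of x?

14

gcd(22086, 5148):
  22086 = 4*5148 + 1494
  5148 = 3*1494 + 666
  1494 = 2*666 + 162
  666 = 4*162 + 18
  162 = 9*18
so gcd(22086, 5148) = 18.
18 divides 324, so solutions exist.
Back-substitute for Bézout coefficients:
  18 = 666 - 4*162
  ... = 22086*(-31) + 5148*(133)
Scale by 324/18 = 18: (x₀, y₀) = (-558, 2394).
General solution: x = -558 + 286t, y = 2394 - 1227t for integer t.
x ≥ 0: smallest is -558 mod 286 = 14 (at t = 2), with y = -60.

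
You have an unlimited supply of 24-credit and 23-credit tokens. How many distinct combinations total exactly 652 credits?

Need nonnegative integers with 24j + 23k = 652.
gcd(24, 23) = 1, and 24·(1) + 23·(-1) = 1.
So (j₀, k₀) = (652, -652); general j = 652 + 23t, k = -652 - 24t.
j ≥ 0 ⇒ t ≥ -28; k ≥ 0 ⇒ t ≤ -28. That's 1 value of t.

1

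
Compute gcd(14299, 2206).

gcd(14299, 2206):
  14299 = 6*2206 + 1063
  2206 = 2*1063 + 80
  1063 = 13*80 + 23
  80 = 3*23 + 11
  23 = 2*11 + 1
  11 = 11*1
so gcd(14299, 2206) = 1.

1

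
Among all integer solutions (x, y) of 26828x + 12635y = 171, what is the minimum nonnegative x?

gcd(26828, 12635):
  26828 = 2×12635 + 1558
  12635 = 8×1558 + 171
  1558 = 9×171 + 19
  171 = 9×19
so gcd(26828, 12635) = 19.
19 divides 171, so solutions exist.
Back-substitute for Bézout coefficients:
  19 = 1558 - 9×171
  ... = 26828×(73) + 12635×(-155)
Scale by 171/19 = 9: (x₀, y₀) = (657, -1395).
General solution: x = 657 + 665t, y = -1395 - 1412t for integer t.
x ≥ 0: smallest is 657 mod 665 = 657 (at t = 0), with y = -1395.

657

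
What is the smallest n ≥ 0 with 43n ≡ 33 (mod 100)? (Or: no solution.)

gcd(100, 43):
  100 = 2·43 + 14
  43 = 3·14 + 1
  14 = 14·1
so gcd(100, 43) = 1.
1 divides 33, so solutions exist.
Back-substitute for Bézout coefficients:
  1 = 43 - 3·14
  ... = 43·(7) + 100·(-3)
So 43·(7) ≡ 1 (mod 100); multiply by 33: n ≡ 231 (mod 100).
Smallest nonnegative: n = 231 mod 100 = 31.

31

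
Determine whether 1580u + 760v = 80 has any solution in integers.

yes

gcd(1580, 760) = 20.
20 divides 80, so integer solutions exist.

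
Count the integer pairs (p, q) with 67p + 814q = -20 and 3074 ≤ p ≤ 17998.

gcd(814, 67):
  814 = 12×67 + 10
  67 = 6×10 + 7
  10 = 1×7 + 3
  7 = 2×3 + 1
  3 = 3×1
so gcd(814, 67) = 1.
Back-substitute for Bézout coefficients:
  1 = 7 - 2×3
  ... = 67×(243) + 814×(-20)
Scale by -20: particular solution (-4860, 400); reduce p mod 814: (24, -2).
General solution: p = 24 + 814t, q = -2 - 67t for integer t.
3074 ≤ 24 + 814t ≤ 17998 gives t ∈ [4, 22], which is 19 values.

19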